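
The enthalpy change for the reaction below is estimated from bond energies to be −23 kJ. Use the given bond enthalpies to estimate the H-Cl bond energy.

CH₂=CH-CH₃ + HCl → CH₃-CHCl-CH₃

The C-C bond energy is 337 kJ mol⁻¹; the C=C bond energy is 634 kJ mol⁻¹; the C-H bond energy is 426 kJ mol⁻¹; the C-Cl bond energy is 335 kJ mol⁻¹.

Let D be the H-Cl bond energy.
Σ(broken) = 1×337 + 6×426 + 1×634 + 1×D = 3527 + D
Σ(formed) = 2×337 + 1×335 + 7×426 = 3991
ΔH = Σ(broken) − Σ(formed) = (3527 + D) − (3991) = −464 + D
Setting this equal to −23 kJ gives D = 441 kJ/mol.

D(H-Cl) ≈ 441 kJ/mol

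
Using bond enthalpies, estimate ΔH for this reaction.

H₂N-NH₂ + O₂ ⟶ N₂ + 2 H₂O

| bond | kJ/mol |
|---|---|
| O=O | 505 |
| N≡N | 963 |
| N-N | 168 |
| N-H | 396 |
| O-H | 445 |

Bonds broken (reactants):
  N-H: 4 × 396 = 1584
  N-N: 1 × 168 = 168
  O=O: 1 × 505 = 505
  Σ(broken) = 2257 kJ
Bonds formed (products):
  N≡N: 1 × 963 = 963
  O-H: 4 × 445 = 1780
  Σ(formed) = 2743 kJ
ΔH = Σ(broken) − Σ(formed) = 2257 − 2743 = −486 kJ

ΔH ≈ −486 kJ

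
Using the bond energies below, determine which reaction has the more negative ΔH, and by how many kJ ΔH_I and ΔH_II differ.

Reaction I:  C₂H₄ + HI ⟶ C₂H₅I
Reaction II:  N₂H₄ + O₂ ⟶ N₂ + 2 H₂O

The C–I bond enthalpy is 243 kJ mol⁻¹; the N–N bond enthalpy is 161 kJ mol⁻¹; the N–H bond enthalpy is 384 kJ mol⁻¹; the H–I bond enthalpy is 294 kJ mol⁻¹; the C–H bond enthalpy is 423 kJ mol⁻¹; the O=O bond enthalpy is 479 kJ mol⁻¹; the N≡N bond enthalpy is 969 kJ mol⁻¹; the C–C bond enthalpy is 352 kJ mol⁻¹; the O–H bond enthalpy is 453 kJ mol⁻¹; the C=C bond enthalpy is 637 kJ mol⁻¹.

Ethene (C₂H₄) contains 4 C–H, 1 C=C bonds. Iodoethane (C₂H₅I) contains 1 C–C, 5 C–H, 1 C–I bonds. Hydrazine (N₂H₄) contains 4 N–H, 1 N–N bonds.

Reaction I:
  Bonds broken (reactants):
    C–H: 4 × 423 = 1692
    C=C: 1 × 637 = 637
    H–I: 1 × 294 = 294
    Σ(broken) = 2623 kJ
  Bonds formed (products):
    C–C: 1 × 352 = 352
    C–H: 5 × 423 = 2115
    C–I: 1 × 243 = 243
    Σ(formed) = 2710 kJ
  ΔH_I = 2623 − 2710 = −87 kJ
Reaction II:
  Bonds broken (reactants):
    N–H: 4 × 384 = 1536
    N–N: 1 × 161 = 161
    O=O: 1 × 479 = 479
    Σ(broken) = 2176 kJ
  Bonds formed (products):
    N≡N: 1 × 969 = 969
    O–H: 4 × 453 = 1812
    Σ(formed) = 2781 kJ
  ΔH_II = 2176 − 2781 = −605 kJ
ΔH_I − ΔH_II = +518 kJ, so reaction II has the more negative ΔH; |ΔH_I − ΔH_II| = 518 kJ.

Reaction II, by 518 kJ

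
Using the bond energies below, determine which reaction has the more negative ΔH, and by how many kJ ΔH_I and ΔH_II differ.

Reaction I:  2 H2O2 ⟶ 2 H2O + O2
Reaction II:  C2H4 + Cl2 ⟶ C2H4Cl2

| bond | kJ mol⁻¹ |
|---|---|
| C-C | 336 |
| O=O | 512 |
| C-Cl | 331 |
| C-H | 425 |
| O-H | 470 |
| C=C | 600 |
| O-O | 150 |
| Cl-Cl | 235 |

Reaction I, by 49 kJ

Reaction I:
  Bonds broken (reactants):
    O-H: 4 × 470 = 1880
    O-O: 2 × 150 = 300
    Σ(broken) = 2180 kJ
  Bonds formed (products):
    O-H: 4 × 470 = 1880
    O=O: 1 × 512 = 512
    Σ(formed) = 2392 kJ
  ΔH_I = 2180 − 2392 = −212 kJ
Reaction II:
  Bonds broken (reactants):
    C-H: 4 × 425 = 1700
    C=C: 1 × 600 = 600
    Cl-Cl: 1 × 235 = 235
    Σ(broken) = 2535 kJ
  Bonds formed (products):
    C-C: 1 × 336 = 336
    C-Cl: 2 × 331 = 662
    C-H: 4 × 425 = 1700
    Σ(formed) = 2698 kJ
  ΔH_II = 2535 − 2698 = −163 kJ
ΔH_I − ΔH_II = −49 kJ, so reaction I has the more negative ΔH; |ΔH_I − ΔH_II| = 49 kJ.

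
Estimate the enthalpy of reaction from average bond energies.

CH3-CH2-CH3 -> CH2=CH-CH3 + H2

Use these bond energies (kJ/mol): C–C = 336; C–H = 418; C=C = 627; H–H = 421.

ΔH ≈ +124 kJ

Bonds broken (reactants):
  C–C: 2 × 336 = 672
  C–H: 8 × 418 = 3344
  Σ(broken) = 4016 kJ
Bonds formed (products):
  C–C: 1 × 336 = 336
  C–H: 6 × 418 = 2508
  C=C: 1 × 627 = 627
  H–H: 1 × 421 = 421
  Σ(formed) = 3892 kJ
ΔH = Σ(broken) − Σ(formed) = 4016 − 3892 = +124 kJ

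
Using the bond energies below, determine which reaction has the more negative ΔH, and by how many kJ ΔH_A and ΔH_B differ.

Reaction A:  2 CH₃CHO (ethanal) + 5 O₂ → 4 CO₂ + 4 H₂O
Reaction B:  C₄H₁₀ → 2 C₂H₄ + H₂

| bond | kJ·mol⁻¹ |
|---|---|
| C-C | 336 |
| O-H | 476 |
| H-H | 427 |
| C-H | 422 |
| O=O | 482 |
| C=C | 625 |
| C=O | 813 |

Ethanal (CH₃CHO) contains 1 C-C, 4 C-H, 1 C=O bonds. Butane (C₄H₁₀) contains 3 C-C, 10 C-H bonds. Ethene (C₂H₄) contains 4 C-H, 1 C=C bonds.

Reaction A:
  Bonds broken (reactants):
    C-C: 2 × 336 = 672
    C-H: 8 × 422 = 3376
    C=O: 2 × 813 = 1626
    O=O: 5 × 482 = 2410
    Σ(broken) = 8084 kJ
  Bonds formed (products):
    C=O: 8 × 813 = 6504
    O-H: 8 × 476 = 3808
    Σ(formed) = 10312 kJ
  ΔH_A = 8084 − 10312 = −2228 kJ
Reaction B:
  Bonds broken (reactants):
    C-C: 3 × 336 = 1008
    C-H: 10 × 422 = 4220
    Σ(broken) = 5228 kJ
  Bonds formed (products):
    C-H: 8 × 422 = 3376
    C=C: 2 × 625 = 1250
    H-H: 1 × 427 = 427
    Σ(formed) = 5053 kJ
  ΔH_B = 5228 − 5053 = +175 kJ
ΔH_A − ΔH_B = −2403 kJ, so reaction A has the more negative ΔH; |ΔH_A − ΔH_B| = 2403 kJ.

Reaction A, by 2403 kJ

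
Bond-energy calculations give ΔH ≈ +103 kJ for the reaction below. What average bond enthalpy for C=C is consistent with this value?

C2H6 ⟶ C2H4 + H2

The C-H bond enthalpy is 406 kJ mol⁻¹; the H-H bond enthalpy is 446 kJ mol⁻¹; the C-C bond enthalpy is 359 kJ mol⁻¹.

Let D be the C=C bond energy.
Σ(broken) = 1×359 + 6×406 = 2795
Σ(formed) = 4×406 + 1×D + 1×446 = 2070 + D
ΔH = Σ(broken) − Σ(formed) = (2795) − (2070 + D) = +725 − D
Setting this equal to +103 kJ gives D = 622 kJ/mol.

D(C=C) ≈ 622 kJ/mol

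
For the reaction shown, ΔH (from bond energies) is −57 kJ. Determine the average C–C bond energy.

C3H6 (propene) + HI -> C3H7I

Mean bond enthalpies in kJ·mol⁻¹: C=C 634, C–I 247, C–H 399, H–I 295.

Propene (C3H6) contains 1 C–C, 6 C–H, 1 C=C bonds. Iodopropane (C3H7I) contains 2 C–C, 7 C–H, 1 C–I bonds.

Let D be the C–C bond energy.
Σ(broken) = 1×D + 6×399 + 1×634 + 1×295 = 3323 + D
Σ(formed) = 2×D + 7×399 + 1×247 = 3040 + 2D
ΔH = Σ(broken) − Σ(formed) = (3323 + D) − (3040 + 2D) = +283 − D
Setting this equal to −57 kJ gives D = 340 kJ/mol.

D(C–C) ≈ 340 kJ/mol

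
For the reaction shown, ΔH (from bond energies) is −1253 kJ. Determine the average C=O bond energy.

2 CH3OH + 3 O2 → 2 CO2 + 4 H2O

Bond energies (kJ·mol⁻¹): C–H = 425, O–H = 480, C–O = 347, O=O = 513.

Let D be the C=O bond energy.
Σ(broken) = 6×425 + 2×347 + 2×480 + 3×513 = 5743
Σ(formed) = 4×D + 8×480 = 3840 + 4D
ΔH = Σ(broken) − Σ(formed) = (5743) − (3840 + 4D) = +1903 − 4D
Setting this equal to −1253 kJ gives 4D = 3156, so D = 789 kJ/mol.

D(C=O) ≈ 789 kJ/mol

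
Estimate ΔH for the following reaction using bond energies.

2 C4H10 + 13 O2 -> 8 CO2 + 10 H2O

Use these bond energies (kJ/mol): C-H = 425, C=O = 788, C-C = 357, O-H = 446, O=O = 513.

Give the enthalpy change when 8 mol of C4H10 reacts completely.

Bonds broken (reactants):
  C-C: 6 × 357 = 2142
  C-H: 20 × 425 = 8500
  O=O: 13 × 513 = 6669
  Σ(broken) = 17311 kJ
Bonds formed (products):
  C=O: 16 × 788 = 12608
  O-H: 20 × 446 = 8920
  Σ(formed) = 21528 kJ
ΔH = Σ(broken) − Σ(formed) = 17311 − 21528 = −4217 kJ
For 4× the reaction as written: 4 × (−4217) = −16868 kJ

ΔH = −16868 kJ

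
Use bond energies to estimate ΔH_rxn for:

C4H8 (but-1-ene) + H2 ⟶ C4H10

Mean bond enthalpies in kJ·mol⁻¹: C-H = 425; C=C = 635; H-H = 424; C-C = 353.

ΔH ≈ −144 kJ

Bonds broken (reactants):
  C-C: 2 × 353 = 706
  C-H: 8 × 425 = 3400
  C=C: 1 × 635 = 635
  H-H: 1 × 424 = 424
  Σ(broken) = 5165 kJ
Bonds formed (products):
  C-C: 3 × 353 = 1059
  C-H: 10 × 425 = 4250
  Σ(formed) = 5309 kJ
ΔH = Σ(broken) − Σ(formed) = 5165 − 5309 = −144 kJ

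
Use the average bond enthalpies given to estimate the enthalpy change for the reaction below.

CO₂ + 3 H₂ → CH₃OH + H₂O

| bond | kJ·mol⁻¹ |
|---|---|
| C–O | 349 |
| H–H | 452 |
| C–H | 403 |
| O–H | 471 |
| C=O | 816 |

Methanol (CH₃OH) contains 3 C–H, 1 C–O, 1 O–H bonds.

Bonds broken (reactants):
  C=O: 2 × 816 = 1632
  H–H: 3 × 452 = 1356
  Σ(broken) = 2988 kJ
Bonds formed (products):
  C–H: 3 × 403 = 1209
  C–O: 1 × 349 = 349
  O–H: 3 × 471 = 1413
  Σ(formed) = 2971 kJ
ΔH = Σ(broken) − Σ(formed) = 2988 − 2971 = +17 kJ

ΔH ≈ +17 kJ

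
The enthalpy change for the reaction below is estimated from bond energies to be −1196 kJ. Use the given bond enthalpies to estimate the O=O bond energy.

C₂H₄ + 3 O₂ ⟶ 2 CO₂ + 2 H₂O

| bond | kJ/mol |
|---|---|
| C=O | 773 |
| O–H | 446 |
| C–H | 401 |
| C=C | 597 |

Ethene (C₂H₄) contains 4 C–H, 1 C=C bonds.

D(O=O) ≈ 493 kJ/mol

Let D be the O=O bond energy.
Σ(broken) = 4×401 + 1×597 + 3×D = 2201 + 3D
Σ(formed) = 4×773 + 4×446 = 4876
ΔH = Σ(broken) − Σ(formed) = (2201 + 3D) − (4876) = −2675 + 3D
Setting this equal to −1196 kJ gives 3D = 1479, so D = 493 kJ/mol.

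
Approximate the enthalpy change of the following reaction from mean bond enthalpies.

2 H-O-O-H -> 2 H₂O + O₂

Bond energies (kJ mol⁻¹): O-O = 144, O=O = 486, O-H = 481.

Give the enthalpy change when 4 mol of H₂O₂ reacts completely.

ΔH = −396 kJ

Bonds broken (reactants):
  O-H: 4 × 481 = 1924
  O-O: 2 × 144 = 288
  Σ(broken) = 2212 kJ
Bonds formed (products):
  O-H: 4 × 481 = 1924
  O=O: 1 × 486 = 486
  Σ(formed) = 2410 kJ
ΔH = Σ(broken) − Σ(formed) = 2212 − 2410 = −198 kJ
For 2× the reaction as written: 2 × (−198) = −396 kJ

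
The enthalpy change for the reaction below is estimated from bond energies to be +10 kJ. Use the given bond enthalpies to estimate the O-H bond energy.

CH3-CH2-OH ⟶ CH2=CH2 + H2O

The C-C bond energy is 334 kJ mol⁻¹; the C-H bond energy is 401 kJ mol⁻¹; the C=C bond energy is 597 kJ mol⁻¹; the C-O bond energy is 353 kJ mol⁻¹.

D(O-H) ≈ 481 kJ/mol

Let D be the O-H bond energy.
Σ(broken) = 1×334 + 5×401 + 1×353 + 1×D = 2692 + D
Σ(formed) = 4×401 + 1×597 + 2×D = 2201 + 2D
ΔH = Σ(broken) − Σ(formed) = (2692 + D) − (2201 + 2D) = +491 − D
Setting this equal to +10 kJ gives D = 481 kJ/mol.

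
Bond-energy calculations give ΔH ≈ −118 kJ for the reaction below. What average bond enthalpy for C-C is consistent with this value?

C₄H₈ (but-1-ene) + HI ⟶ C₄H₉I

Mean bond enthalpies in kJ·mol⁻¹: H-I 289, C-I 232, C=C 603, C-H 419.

Let D be the C-C bond energy.
Σ(broken) = 2×D + 8×419 + 1×603 + 1×289 = 4244 + 2D
Σ(formed) = 3×D + 9×419 + 1×232 = 4003 + 3D
ΔH = Σ(broken) − Σ(formed) = (4244 + 2D) − (4003 + 3D) = +241 − D
Setting this equal to −118 kJ gives D = 359 kJ/mol.

D(C-C) ≈ 359 kJ/mol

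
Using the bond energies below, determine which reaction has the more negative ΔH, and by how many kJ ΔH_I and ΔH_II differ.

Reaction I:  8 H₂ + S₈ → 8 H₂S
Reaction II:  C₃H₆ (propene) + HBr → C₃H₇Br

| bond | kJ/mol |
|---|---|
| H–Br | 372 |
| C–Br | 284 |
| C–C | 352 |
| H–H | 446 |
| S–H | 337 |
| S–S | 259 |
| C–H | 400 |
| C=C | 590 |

Reaction I:
  Bonds broken (reactants):
    H–H: 8 × 446 = 3568
    S–S: 8 × 259 = 2072
    Σ(broken) = 5640 kJ
  Bonds formed (products):
    S–H: 16 × 337 = 5392
    Σ(formed) = 5392 kJ
  ΔH_I = 5640 − 5392 = +248 kJ
Reaction II:
  Bonds broken (reactants):
    C–C: 1 × 352 = 352
    C–H: 6 × 400 = 2400
    C=C: 1 × 590 = 590
    H–Br: 1 × 372 = 372
    Σ(broken) = 3714 kJ
  Bonds formed (products):
    C–Br: 1 × 284 = 284
    C–C: 2 × 352 = 704
    C–H: 7 × 400 = 2800
    Σ(formed) = 3788 kJ
  ΔH_II = 3714 − 3788 = −74 kJ
ΔH_I − ΔH_II = +322 kJ, so reaction II has the more negative ΔH; |ΔH_I − ΔH_II| = 322 kJ.

Reaction II, by 322 kJ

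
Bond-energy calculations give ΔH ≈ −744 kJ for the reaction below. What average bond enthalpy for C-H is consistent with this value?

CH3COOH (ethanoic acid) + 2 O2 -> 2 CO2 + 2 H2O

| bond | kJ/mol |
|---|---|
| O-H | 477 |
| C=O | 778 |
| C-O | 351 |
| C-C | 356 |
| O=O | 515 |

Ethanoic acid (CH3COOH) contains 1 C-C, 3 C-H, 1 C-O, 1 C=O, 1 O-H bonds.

D(C-H) ≈ 428 kJ/mol

Let D be the C-H bond energy.
Σ(broken) = 1×356 + 3×D + 1×351 + 1×778 + 1×477 + 2×515 = 2992 + 3D
Σ(formed) = 4×778 + 4×477 = 5020
ΔH = Σ(broken) − Σ(formed) = (2992 + 3D) − (5020) = −2028 + 3D
Setting this equal to −744 kJ gives 3D = 1284, so D = 428 kJ/mol.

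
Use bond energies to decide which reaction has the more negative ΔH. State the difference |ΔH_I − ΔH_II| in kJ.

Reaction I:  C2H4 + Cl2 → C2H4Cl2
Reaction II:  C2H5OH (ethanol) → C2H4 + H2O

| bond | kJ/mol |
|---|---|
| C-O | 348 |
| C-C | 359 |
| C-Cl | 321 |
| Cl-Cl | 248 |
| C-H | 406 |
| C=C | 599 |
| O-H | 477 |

Reaction I:
  Bonds broken (reactants):
    C-H: 4 × 406 = 1624
    C=C: 1 × 599 = 599
    Cl-Cl: 1 × 248 = 248
    Σ(broken) = 2471 kJ
  Bonds formed (products):
    C-C: 1 × 359 = 359
    C-Cl: 2 × 321 = 642
    C-H: 4 × 406 = 1624
    Σ(formed) = 2625 kJ
  ΔH_I = 2471 − 2625 = −154 kJ
Reaction II:
  Bonds broken (reactants):
    C-C: 1 × 359 = 359
    C-H: 5 × 406 = 2030
    C-O: 1 × 348 = 348
    O-H: 1 × 477 = 477
    Σ(broken) = 3214 kJ
  Bonds formed (products):
    C-H: 4 × 406 = 1624
    C=C: 1 × 599 = 599
    O-H: 2 × 477 = 954
    Σ(formed) = 3177 kJ
  ΔH_II = 3214 − 3177 = +37 kJ
ΔH_I − ΔH_II = −191 kJ, so reaction I has the more negative ΔH; |ΔH_I − ΔH_II| = 191 kJ.

Reaction I, by 191 kJ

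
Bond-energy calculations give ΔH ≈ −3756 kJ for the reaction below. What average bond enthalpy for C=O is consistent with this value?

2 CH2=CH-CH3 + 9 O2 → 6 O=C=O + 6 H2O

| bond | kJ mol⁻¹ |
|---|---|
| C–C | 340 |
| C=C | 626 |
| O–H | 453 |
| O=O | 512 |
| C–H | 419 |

D(C=O) ≈ 824 kJ/mol

Let D be the C=O bond energy.
Σ(broken) = 2×340 + 12×419 + 2×626 + 9×512 = 11568
Σ(formed) = 12×D + 12×453 = 5436 + 12D
ΔH = Σ(broken) − Σ(formed) = (11568) − (5436 + 12D) = +6132 − 12D
Setting this equal to −3756 kJ gives 12D = 9888, so D = 824 kJ/mol.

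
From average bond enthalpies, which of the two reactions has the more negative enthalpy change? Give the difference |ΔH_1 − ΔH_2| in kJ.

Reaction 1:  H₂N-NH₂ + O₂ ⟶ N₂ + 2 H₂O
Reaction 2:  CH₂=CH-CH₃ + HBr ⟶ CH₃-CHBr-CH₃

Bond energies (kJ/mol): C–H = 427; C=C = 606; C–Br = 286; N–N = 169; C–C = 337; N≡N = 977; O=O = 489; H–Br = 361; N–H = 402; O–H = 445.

Reaction 1, by 408 kJ

Reaction 1:
  Bonds broken (reactants):
    N–H: 4 × 402 = 1608
    N–N: 1 × 169 = 169
    O=O: 1 × 489 = 489
    Σ(broken) = 2266 kJ
  Bonds formed (products):
    N≡N: 1 × 977 = 977
    O–H: 4 × 445 = 1780
    Σ(formed) = 2757 kJ
  ΔH_1 = 2266 − 2757 = −491 kJ
Reaction 2:
  Bonds broken (reactants):
    C–C: 1 × 337 = 337
    C–H: 6 × 427 = 2562
    C=C: 1 × 606 = 606
    H–Br: 1 × 361 = 361
    Σ(broken) = 3866 kJ
  Bonds formed (products):
    C–Br: 1 × 286 = 286
    C–C: 2 × 337 = 674
    C–H: 7 × 427 = 2989
    Σ(formed) = 3949 kJ
  ΔH_2 = 3866 − 3949 = −83 kJ
ΔH_1 − ΔH_2 = −408 kJ, so reaction 1 has the more negative ΔH; |ΔH_1 − ΔH_2| = 408 kJ.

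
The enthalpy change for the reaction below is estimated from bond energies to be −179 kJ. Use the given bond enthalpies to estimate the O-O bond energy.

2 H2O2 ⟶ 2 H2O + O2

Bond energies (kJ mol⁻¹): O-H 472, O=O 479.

D(O-O) ≈ 150 kJ/mol

Let D be the O-O bond energy.
Σ(broken) = 4×472 + 2×D = 1888 + 2D
Σ(formed) = 4×472 + 1×479 = 2367
ΔH = Σ(broken) − Σ(formed) = (1888 + 2D) − (2367) = −479 + 2D
Setting this equal to −179 kJ gives 2D = 300, so D = 150 kJ/mol.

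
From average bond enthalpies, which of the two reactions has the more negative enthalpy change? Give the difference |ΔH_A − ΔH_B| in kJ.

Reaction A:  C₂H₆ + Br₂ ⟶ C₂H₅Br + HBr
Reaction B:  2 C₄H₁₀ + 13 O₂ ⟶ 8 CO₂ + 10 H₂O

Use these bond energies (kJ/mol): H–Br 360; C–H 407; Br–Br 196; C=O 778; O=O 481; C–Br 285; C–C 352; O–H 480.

Reaction A:
  Bonds broken (reactants):
    Br–Br: 1 × 196 = 196
    C–C: 1 × 352 = 352
    C–H: 6 × 407 = 2442
    Σ(broken) = 2990 kJ
  Bonds formed (products):
    C–Br: 1 × 285 = 285
    C–C: 1 × 352 = 352
    C–H: 5 × 407 = 2035
    H–Br: 1 × 360 = 360
    Σ(formed) = 3032 kJ
  ΔH_A = 2990 − 3032 = −42 kJ
Reaction B:
  Bonds broken (reactants):
    C–C: 6 × 352 = 2112
    C–H: 20 × 407 = 8140
    O=O: 13 × 481 = 6253
    Σ(broken) = 16505 kJ
  Bonds formed (products):
    C=O: 16 × 778 = 12448
    O–H: 20 × 480 = 9600
    Σ(formed) = 22048 kJ
  ΔH_B = 16505 − 22048 = −5543 kJ
ΔH_A − ΔH_B = +5501 kJ, so reaction B has the more negative ΔH; |ΔH_A − ΔH_B| = 5501 kJ.

Reaction B, by 5501 kJ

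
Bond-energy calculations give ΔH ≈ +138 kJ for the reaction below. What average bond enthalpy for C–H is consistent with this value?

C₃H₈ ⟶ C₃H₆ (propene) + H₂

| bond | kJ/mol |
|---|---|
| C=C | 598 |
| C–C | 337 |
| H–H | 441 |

Let D be the C–H bond energy.
Σ(broken) = 2×337 + 8×D = 674 + 8D
Σ(formed) = 1×337 + 6×D + 1×598 + 1×441 = 1376 + 6D
ΔH = Σ(broken) − Σ(formed) = (674 + 8D) − (1376 + 6D) = −702 + 2D
Setting this equal to +138 kJ gives 2D = 840, so D = 420 kJ/mol.

D(C–H) ≈ 420 kJ/mol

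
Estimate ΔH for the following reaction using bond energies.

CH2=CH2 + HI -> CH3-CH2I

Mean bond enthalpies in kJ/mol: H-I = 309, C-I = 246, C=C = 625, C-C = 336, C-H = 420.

Bonds broken (reactants):
  C-H: 4 × 420 = 1680
  C=C: 1 × 625 = 625
  H-I: 1 × 309 = 309
  Σ(broken) = 2614 kJ
Bonds formed (products):
  C-C: 1 × 336 = 336
  C-H: 5 × 420 = 2100
  C-I: 1 × 246 = 246
  Σ(formed) = 2682 kJ
ΔH = Σ(broken) − Σ(formed) = 2614 − 2682 = −68 kJ

ΔH ≈ −68 kJ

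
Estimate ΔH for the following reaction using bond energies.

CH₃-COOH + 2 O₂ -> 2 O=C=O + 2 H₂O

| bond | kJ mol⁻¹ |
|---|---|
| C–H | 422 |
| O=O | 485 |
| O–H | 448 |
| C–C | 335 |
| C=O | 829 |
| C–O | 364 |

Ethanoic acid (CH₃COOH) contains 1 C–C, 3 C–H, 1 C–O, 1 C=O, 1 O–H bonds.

Bonds broken (reactants):
  C–C: 1 × 335 = 335
  C–H: 3 × 422 = 1266
  C–O: 1 × 364 = 364
  C=O: 1 × 829 = 829
  O–H: 1 × 448 = 448
  O=O: 2 × 485 = 970
  Σ(broken) = 4212 kJ
Bonds formed (products):
  C=O: 4 × 829 = 3316
  O–H: 4 × 448 = 1792
  Σ(formed) = 5108 kJ
ΔH = Σ(broken) − Σ(formed) = 4212 − 5108 = −896 kJ

ΔH ≈ −896 kJ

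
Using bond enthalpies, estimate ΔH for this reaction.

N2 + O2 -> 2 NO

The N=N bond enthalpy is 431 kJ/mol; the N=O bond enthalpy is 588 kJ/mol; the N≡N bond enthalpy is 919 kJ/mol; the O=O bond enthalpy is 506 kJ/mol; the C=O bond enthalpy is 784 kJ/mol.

Bonds broken (reactants):
  N≡N: 1 × 919 = 919
  O=O: 1 × 506 = 506
  Σ(broken) = 1425 kJ
Bonds formed (products):
  N=O: 2 × 588 = 1176
  Σ(formed) = 1176 kJ
ΔH = Σ(broken) − Σ(formed) = 1425 − 1176 = +249 kJ

ΔH ≈ +249 kJ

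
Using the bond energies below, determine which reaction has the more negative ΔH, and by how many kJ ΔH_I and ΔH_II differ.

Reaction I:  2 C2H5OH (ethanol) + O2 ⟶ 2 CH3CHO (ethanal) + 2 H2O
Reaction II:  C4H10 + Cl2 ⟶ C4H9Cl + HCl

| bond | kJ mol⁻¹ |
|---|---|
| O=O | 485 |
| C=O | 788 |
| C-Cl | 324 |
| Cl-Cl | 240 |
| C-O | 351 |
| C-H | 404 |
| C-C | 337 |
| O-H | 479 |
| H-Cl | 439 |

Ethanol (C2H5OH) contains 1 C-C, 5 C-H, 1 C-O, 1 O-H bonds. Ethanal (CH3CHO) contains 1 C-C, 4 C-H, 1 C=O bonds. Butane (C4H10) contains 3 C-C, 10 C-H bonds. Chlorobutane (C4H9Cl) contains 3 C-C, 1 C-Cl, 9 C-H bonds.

Reaction I, by 420 kJ

Reaction I:
  Bonds broken (reactants):
    C-C: 2 × 337 = 674
    C-H: 10 × 404 = 4040
    C-O: 2 × 351 = 702
    O-H: 2 × 479 = 958
    O=O: 1 × 485 = 485
    Σ(broken) = 6859 kJ
  Bonds formed (products):
    C-C: 2 × 337 = 674
    C-H: 8 × 404 = 3232
    C=O: 2 × 788 = 1576
    O-H: 4 × 479 = 1916
    Σ(formed) = 7398 kJ
  ΔH_I = 6859 − 7398 = −539 kJ
Reaction II:
  Bonds broken (reactants):
    C-C: 3 × 337 = 1011
    C-H: 10 × 404 = 4040
    Cl-Cl: 1 × 240 = 240
    Σ(broken) = 5291 kJ
  Bonds formed (products):
    C-C: 3 × 337 = 1011
    C-Cl: 1 × 324 = 324
    C-H: 9 × 404 = 3636
    H-Cl: 1 × 439 = 439
    Σ(formed) = 5410 kJ
  ΔH_II = 5291 − 5410 = −119 kJ
ΔH_I − ΔH_II = −420 kJ, so reaction I has the more negative ΔH; |ΔH_I − ΔH_II| = 420 kJ.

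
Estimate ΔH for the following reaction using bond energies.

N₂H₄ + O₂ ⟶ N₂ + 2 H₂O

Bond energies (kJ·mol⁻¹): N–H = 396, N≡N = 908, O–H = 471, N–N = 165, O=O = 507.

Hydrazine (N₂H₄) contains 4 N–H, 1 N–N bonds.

ΔH ≈ −536 kJ

Bonds broken (reactants):
  N–H: 4 × 396 = 1584
  N–N: 1 × 165 = 165
  O=O: 1 × 507 = 507
  Σ(broken) = 2256 kJ
Bonds formed (products):
  N≡N: 1 × 908 = 908
  O–H: 4 × 471 = 1884
  Σ(formed) = 2792 kJ
ΔH = Σ(broken) − Σ(formed) = 2256 − 2792 = −536 kJ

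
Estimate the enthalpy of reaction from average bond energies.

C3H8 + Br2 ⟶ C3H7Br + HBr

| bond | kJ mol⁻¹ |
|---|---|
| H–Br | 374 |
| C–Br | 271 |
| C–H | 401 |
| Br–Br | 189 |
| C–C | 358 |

Bonds broken (reactants):
  Br–Br: 1 × 189 = 189
  C–C: 2 × 358 = 716
  C–H: 8 × 401 = 3208
  Σ(broken) = 4113 kJ
Bonds formed (products):
  C–Br: 1 × 271 = 271
  C–C: 2 × 358 = 716
  C–H: 7 × 401 = 2807
  H–Br: 1 × 374 = 374
  Σ(formed) = 4168 kJ
ΔH = Σ(broken) − Σ(formed) = 4113 − 4168 = −55 kJ

ΔH ≈ −55 kJ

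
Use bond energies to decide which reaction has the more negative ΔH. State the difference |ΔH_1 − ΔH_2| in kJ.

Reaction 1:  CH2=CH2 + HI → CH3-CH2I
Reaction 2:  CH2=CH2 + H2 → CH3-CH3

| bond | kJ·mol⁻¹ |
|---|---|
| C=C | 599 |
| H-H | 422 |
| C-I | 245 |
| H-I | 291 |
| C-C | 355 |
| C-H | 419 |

Reaction 2, by 43 kJ

Reaction 1:
  Bonds broken (reactants):
    C-H: 4 × 419 = 1676
    C=C: 1 × 599 = 599
    H-I: 1 × 291 = 291
    Σ(broken) = 2566 kJ
  Bonds formed (products):
    C-C: 1 × 355 = 355
    C-H: 5 × 419 = 2095
    C-I: 1 × 245 = 245
    Σ(formed) = 2695 kJ
  ΔH_1 = 2566 − 2695 = −129 kJ
Reaction 2:
  Bonds broken (reactants):
    C-H: 4 × 419 = 1676
    C=C: 1 × 599 = 599
    H-H: 1 × 422 = 422
    Σ(broken) = 2697 kJ
  Bonds formed (products):
    C-C: 1 × 355 = 355
    C-H: 6 × 419 = 2514
    Σ(formed) = 2869 kJ
  ΔH_2 = 2697 − 2869 = −172 kJ
ΔH_1 − ΔH_2 = +43 kJ, so reaction 2 has the more negative ΔH; |ΔH_1 − ΔH_2| = 43 kJ.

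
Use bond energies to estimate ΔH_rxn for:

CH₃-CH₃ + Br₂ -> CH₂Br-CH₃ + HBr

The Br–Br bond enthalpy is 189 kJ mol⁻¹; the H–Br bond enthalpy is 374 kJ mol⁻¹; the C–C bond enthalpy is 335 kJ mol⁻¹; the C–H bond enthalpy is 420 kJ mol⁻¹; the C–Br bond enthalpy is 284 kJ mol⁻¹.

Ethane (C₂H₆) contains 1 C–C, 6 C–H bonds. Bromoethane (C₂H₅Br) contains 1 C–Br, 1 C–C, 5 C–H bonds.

ΔH ≈ −49 kJ

Bonds broken (reactants):
  Br–Br: 1 × 189 = 189
  C–C: 1 × 335 = 335
  C–H: 6 × 420 = 2520
  Σ(broken) = 3044 kJ
Bonds formed (products):
  C–Br: 1 × 284 = 284
  C–C: 1 × 335 = 335
  C–H: 5 × 420 = 2100
  H–Br: 1 × 374 = 374
  Σ(formed) = 3093 kJ
ΔH = Σ(broken) − Σ(formed) = 3044 − 3093 = −49 kJ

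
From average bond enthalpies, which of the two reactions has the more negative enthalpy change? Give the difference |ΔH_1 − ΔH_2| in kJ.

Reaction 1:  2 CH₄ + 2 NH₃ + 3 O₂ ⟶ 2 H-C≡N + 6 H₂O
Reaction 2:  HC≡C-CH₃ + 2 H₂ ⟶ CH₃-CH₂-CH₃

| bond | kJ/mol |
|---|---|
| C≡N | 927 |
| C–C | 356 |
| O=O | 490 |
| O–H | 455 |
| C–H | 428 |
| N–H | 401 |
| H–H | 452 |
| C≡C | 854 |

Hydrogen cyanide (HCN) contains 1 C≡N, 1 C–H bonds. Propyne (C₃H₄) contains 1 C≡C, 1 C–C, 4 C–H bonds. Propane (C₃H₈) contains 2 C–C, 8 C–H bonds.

Reaction 1, by 560 kJ

Reaction 1:
  Bonds broken (reactants):
    C–H: 8 × 428 = 3424
    N–H: 6 × 401 = 2406
    O=O: 3 × 490 = 1470
    Σ(broken) = 7300 kJ
  Bonds formed (products):
    C≡N: 2 × 927 = 1854
    C–H: 2 × 428 = 856
    O–H: 12 × 455 = 5460
    Σ(formed) = 8170 kJ
  ΔH_1 = 7300 − 8170 = −870 kJ
Reaction 2:
  Bonds broken (reactants):
    C≡C: 1 × 854 = 854
    C–C: 1 × 356 = 356
    C–H: 4 × 428 = 1712
    H–H: 2 × 452 = 904
    Σ(broken) = 3826 kJ
  Bonds formed (products):
    C–C: 2 × 356 = 712
    C–H: 8 × 428 = 3424
    Σ(formed) = 4136 kJ
  ΔH_2 = 3826 − 4136 = −310 kJ
ΔH_1 − ΔH_2 = −560 kJ, so reaction 1 has the more negative ΔH; |ΔH_1 − ΔH_2| = 560 kJ.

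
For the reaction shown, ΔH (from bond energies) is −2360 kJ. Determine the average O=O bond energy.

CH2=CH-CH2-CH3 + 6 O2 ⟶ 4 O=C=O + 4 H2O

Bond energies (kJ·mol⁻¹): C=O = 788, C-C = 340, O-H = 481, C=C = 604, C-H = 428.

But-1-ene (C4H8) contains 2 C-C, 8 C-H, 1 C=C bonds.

Let D be the O=O bond energy.
Σ(broken) = 2×340 + 8×428 + 1×604 + 6×D = 4708 + 6D
Σ(formed) = 8×788 + 8×481 = 10152
ΔH = Σ(broken) − Σ(formed) = (4708 + 6D) − (10152) = −5444 + 6D
Setting this equal to −2360 kJ gives 6D = 3084, so D = 514 kJ/mol.

D(O=O) ≈ 514 kJ/mol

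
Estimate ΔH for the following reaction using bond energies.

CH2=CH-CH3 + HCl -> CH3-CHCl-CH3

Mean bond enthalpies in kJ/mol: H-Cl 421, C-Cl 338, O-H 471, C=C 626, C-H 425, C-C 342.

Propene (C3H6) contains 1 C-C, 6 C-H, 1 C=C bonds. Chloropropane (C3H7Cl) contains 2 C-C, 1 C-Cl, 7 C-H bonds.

Bonds broken (reactants):
  C-C: 1 × 342 = 342
  C-H: 6 × 425 = 2550
  C=C: 1 × 626 = 626
  H-Cl: 1 × 421 = 421
  Σ(broken) = 3939 kJ
Bonds formed (products):
  C-C: 2 × 342 = 684
  C-Cl: 1 × 338 = 338
  C-H: 7 × 425 = 2975
  Σ(formed) = 3997 kJ
ΔH = Σ(broken) − Σ(formed) = 3939 − 3997 = −58 kJ

ΔH ≈ −58 kJ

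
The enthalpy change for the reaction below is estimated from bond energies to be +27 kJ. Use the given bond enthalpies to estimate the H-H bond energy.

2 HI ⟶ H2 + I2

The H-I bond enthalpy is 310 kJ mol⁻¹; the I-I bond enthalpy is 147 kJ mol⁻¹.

Let D be the H-H bond energy.
Σ(broken) = 2×310 = 620
Σ(formed) = 1×D + 1×147 = 147 + D
ΔH = Σ(broken) − Σ(formed) = (620) − (147 + D) = +473 − D
Setting this equal to +27 kJ gives D = 446 kJ/mol.

D(H-H) ≈ 446 kJ/mol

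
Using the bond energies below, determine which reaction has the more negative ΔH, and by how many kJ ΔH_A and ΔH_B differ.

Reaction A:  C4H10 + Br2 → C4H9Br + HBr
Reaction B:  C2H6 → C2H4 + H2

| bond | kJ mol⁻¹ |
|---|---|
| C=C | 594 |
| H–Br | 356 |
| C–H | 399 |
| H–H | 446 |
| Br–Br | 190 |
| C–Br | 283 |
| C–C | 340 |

Reaction A:
  Bonds broken (reactants):
    Br–Br: 1 × 190 = 190
    C–C: 3 × 340 = 1020
    C–H: 10 × 399 = 3990
    Σ(broken) = 5200 kJ
  Bonds formed (products):
    C–Br: 1 × 283 = 283
    C–C: 3 × 340 = 1020
    C–H: 9 × 399 = 3591
    H–Br: 1 × 356 = 356
    Σ(formed) = 5250 kJ
  ΔH_A = 5200 − 5250 = −50 kJ
Reaction B:
  Bonds broken (reactants):
    C–C: 1 × 340 = 340
    C–H: 6 × 399 = 2394
    Σ(broken) = 2734 kJ
  Bonds formed (products):
    C–H: 4 × 399 = 1596
    C=C: 1 × 594 = 594
    H–H: 1 × 446 = 446
    Σ(formed) = 2636 kJ
  ΔH_B = 2734 − 2636 = +98 kJ
ΔH_A − ΔH_B = −148 kJ, so reaction A has the more negative ΔH; |ΔH_A − ΔH_B| = 148 kJ.

Reaction A, by 148 kJ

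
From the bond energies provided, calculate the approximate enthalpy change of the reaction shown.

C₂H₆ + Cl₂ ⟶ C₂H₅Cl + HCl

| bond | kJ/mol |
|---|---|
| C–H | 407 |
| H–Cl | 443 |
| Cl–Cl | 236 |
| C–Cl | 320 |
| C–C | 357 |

ΔH ≈ −120 kJ

Bonds broken (reactants):
  C–C: 1 × 357 = 357
  C–H: 6 × 407 = 2442
  Cl–Cl: 1 × 236 = 236
  Σ(broken) = 3035 kJ
Bonds formed (products):
  C–C: 1 × 357 = 357
  C–Cl: 1 × 320 = 320
  C–H: 5 × 407 = 2035
  H–Cl: 1 × 443 = 443
  Σ(formed) = 3155 kJ
ΔH = Σ(broken) − Σ(formed) = 3035 − 3155 = −120 kJ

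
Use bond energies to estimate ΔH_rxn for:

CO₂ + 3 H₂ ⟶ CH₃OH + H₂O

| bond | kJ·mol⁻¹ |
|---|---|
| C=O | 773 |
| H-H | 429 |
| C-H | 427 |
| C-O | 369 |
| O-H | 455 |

ΔH ≈ −182 kJ

Bonds broken (reactants):
  C=O: 2 × 773 = 1546
  H-H: 3 × 429 = 1287
  Σ(broken) = 2833 kJ
Bonds formed (products):
  C-H: 3 × 427 = 1281
  C-O: 1 × 369 = 369
  O-H: 3 × 455 = 1365
  Σ(formed) = 3015 kJ
ΔH = Σ(broken) − Σ(formed) = 2833 − 3015 = −182 kJ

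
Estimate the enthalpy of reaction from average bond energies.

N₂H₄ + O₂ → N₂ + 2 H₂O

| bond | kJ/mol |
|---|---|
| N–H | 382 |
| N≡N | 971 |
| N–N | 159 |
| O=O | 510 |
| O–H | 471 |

ΔH ≈ −658 kJ

Bonds broken (reactants):
  N–H: 4 × 382 = 1528
  N–N: 1 × 159 = 159
  O=O: 1 × 510 = 510
  Σ(broken) = 2197 kJ
Bonds formed (products):
  N≡N: 1 × 971 = 971
  O–H: 4 × 471 = 1884
  Σ(formed) = 2855 kJ
ΔH = Σ(broken) − Σ(formed) = 2197 − 2855 = −658 kJ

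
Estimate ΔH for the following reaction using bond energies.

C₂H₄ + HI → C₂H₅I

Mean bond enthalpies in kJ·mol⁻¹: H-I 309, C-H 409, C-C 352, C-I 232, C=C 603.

ΔH ≈ −81 kJ

Bonds broken (reactants):
  C-H: 4 × 409 = 1636
  C=C: 1 × 603 = 603
  H-I: 1 × 309 = 309
  Σ(broken) = 2548 kJ
Bonds formed (products):
  C-C: 1 × 352 = 352
  C-H: 5 × 409 = 2045
  C-I: 1 × 232 = 232
  Σ(formed) = 2629 kJ
ΔH = Σ(broken) − Σ(formed) = 2548 − 2629 = −81 kJ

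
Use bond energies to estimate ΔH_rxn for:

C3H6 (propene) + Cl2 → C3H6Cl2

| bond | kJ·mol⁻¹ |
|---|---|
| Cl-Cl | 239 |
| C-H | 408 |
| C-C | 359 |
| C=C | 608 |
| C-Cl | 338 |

ΔH ≈ −188 kJ

Bonds broken (reactants):
  C-C: 1 × 359 = 359
  C-H: 6 × 408 = 2448
  C=C: 1 × 608 = 608
  Cl-Cl: 1 × 239 = 239
  Σ(broken) = 3654 kJ
Bonds formed (products):
  C-C: 2 × 359 = 718
  C-Cl: 2 × 338 = 676
  C-H: 6 × 408 = 2448
  Σ(formed) = 3842 kJ
ΔH = Σ(broken) − Σ(formed) = 3654 − 3842 = −188 kJ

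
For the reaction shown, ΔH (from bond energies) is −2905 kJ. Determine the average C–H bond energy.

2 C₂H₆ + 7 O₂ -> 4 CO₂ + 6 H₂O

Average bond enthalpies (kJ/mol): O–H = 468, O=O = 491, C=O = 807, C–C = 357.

Let D be the C–H bond energy.
Σ(broken) = 2×357 + 12×D + 7×491 = 4151 + 12D
Σ(formed) = 8×807 + 12×468 = 12072
ΔH = Σ(broken) − Σ(formed) = (4151 + 12D) − (12072) = −7921 + 12D
Setting this equal to −2905 kJ gives 12D = 5016, so D = 418 kJ/mol.

D(C–H) ≈ 418 kJ/mol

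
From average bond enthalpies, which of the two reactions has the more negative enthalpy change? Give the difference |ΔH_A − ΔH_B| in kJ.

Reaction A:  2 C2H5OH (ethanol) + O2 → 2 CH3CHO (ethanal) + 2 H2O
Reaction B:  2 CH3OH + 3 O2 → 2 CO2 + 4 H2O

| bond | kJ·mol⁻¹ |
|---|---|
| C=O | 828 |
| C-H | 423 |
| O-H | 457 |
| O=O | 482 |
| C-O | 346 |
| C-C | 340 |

Reaction A:
  Bonds broken (reactants):
    C-C: 2 × 340 = 680
    C-H: 10 × 423 = 4230
    C-O: 2 × 346 = 692
    O-H: 2 × 457 = 914
    O=O: 1 × 482 = 482
    Σ(broken) = 6998 kJ
  Bonds formed (products):
    C-C: 2 × 340 = 680
    C-H: 8 × 423 = 3384
    C=O: 2 × 828 = 1656
    O-H: 4 × 457 = 1828
    Σ(formed) = 7548 kJ
  ΔH_A = 6998 − 7548 = −550 kJ
Reaction B:
  Bonds broken (reactants):
    C-H: 6 × 423 = 2538
    C-O: 2 × 346 = 692
    O-H: 2 × 457 = 914
    O=O: 3 × 482 = 1446
    Σ(broken) = 5590 kJ
  Bonds formed (products):
    C=O: 4 × 828 = 3312
    O-H: 8 × 457 = 3656
    Σ(formed) = 6968 kJ
  ΔH_B = 5590 − 6968 = −1378 kJ
ΔH_A − ΔH_B = +828 kJ, so reaction B has the more negative ΔH; |ΔH_A − ΔH_B| = 828 kJ.

Reaction B, by 828 kJ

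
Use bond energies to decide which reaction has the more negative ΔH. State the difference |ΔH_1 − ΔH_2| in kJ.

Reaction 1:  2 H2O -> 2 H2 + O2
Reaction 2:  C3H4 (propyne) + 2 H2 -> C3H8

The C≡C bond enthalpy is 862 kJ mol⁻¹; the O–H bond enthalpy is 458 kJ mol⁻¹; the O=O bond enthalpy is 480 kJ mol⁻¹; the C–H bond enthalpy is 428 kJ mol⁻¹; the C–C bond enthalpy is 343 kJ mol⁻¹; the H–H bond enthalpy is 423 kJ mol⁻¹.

Reaction 1:
  Bonds broken (reactants):
    O–H: 4 × 458 = 1832
    Σ(broken) = 1832 kJ
  Bonds formed (products):
    H–H: 2 × 423 = 846
    O=O: 1 × 480 = 480
    Σ(formed) = 1326 kJ
  ΔH_1 = 1832 − 1326 = +506 kJ
Reaction 2:
  Bonds broken (reactants):
    C≡C: 1 × 862 = 862
    C–C: 1 × 343 = 343
    C–H: 4 × 428 = 1712
    H–H: 2 × 423 = 846
    Σ(broken) = 3763 kJ
  Bonds formed (products):
    C–C: 2 × 343 = 686
    C–H: 8 × 428 = 3424
    Σ(formed) = 4110 kJ
  ΔH_2 = 3763 − 4110 = −347 kJ
ΔH_1 − ΔH_2 = +853 kJ, so reaction 2 has the more negative ΔH; |ΔH_1 − ΔH_2| = 853 kJ.

Reaction 2, by 853 kJ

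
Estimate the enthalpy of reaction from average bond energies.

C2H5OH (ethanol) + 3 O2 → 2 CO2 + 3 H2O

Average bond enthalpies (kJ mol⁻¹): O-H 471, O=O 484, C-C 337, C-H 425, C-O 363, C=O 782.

Bonds broken (reactants):
  C-C: 1 × 337 = 337
  C-H: 5 × 425 = 2125
  C-O: 1 × 363 = 363
  O-H: 1 × 471 = 471
  O=O: 3 × 484 = 1452
  Σ(broken) = 4748 kJ
Bonds formed (products):
  C=O: 4 × 782 = 3128
  O-H: 6 × 471 = 2826
  Σ(formed) = 5954 kJ
ΔH = Σ(broken) − Σ(formed) = 4748 − 5954 = −1206 kJ

ΔH ≈ −1206 kJ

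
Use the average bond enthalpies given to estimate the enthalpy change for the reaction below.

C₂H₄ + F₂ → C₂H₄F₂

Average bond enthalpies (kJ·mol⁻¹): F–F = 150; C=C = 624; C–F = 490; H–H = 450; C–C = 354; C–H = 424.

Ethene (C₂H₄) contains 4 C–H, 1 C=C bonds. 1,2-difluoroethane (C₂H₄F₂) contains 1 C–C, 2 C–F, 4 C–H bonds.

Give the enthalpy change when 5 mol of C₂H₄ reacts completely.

ΔH = −2800 kJ

Bonds broken (reactants):
  C–H: 4 × 424 = 1696
  C=C: 1 × 624 = 624
  F–F: 1 × 150 = 150
  Σ(broken) = 2470 kJ
Bonds formed (products):
  C–C: 1 × 354 = 354
  C–F: 2 × 490 = 980
  C–H: 4 × 424 = 1696
  Σ(formed) = 3030 kJ
ΔH = Σ(broken) − Σ(formed) = 2470 − 3030 = −560 kJ
For 5× the reaction as written: 5 × (−560) = −2800 kJ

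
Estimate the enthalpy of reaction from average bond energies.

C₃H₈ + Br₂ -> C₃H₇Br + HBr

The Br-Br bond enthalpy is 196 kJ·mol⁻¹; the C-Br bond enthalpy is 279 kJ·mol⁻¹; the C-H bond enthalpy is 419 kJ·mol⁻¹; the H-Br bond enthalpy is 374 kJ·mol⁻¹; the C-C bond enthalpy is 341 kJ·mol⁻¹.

ΔH ≈ −38 kJ

Bonds broken (reactants):
  Br-Br: 1 × 196 = 196
  C-C: 2 × 341 = 682
  C-H: 8 × 419 = 3352
  Σ(broken) = 4230 kJ
Bonds formed (products):
  C-Br: 1 × 279 = 279
  C-C: 2 × 341 = 682
  C-H: 7 × 419 = 2933
  H-Br: 1 × 374 = 374
  Σ(formed) = 4268 kJ
ΔH = Σ(broken) − Σ(formed) = 4230 − 4268 = −38 kJ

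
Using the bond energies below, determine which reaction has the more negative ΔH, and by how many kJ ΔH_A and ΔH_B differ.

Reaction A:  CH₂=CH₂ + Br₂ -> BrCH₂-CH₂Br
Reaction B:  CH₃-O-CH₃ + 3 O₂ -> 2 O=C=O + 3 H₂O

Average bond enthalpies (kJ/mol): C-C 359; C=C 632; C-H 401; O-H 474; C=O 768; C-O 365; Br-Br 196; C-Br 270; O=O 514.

Reaction A:
  Bonds broken (reactants):
    Br-Br: 1 × 196 = 196
    C-H: 4 × 401 = 1604
    C=C: 1 × 632 = 632
    Σ(broken) = 2432 kJ
  Bonds formed (products):
    C-Br: 2 × 270 = 540
    C-C: 1 × 359 = 359
    C-H: 4 × 401 = 1604
    Σ(formed) = 2503 kJ
  ΔH_A = 2432 − 2503 = −71 kJ
Reaction B:
  Bonds broken (reactants):
    C-H: 6 × 401 = 2406
    C-O: 2 × 365 = 730
    O=O: 3 × 514 = 1542
    Σ(broken) = 4678 kJ
  Bonds formed (products):
    C=O: 4 × 768 = 3072
    O-H: 6 × 474 = 2844
    Σ(formed) = 5916 kJ
  ΔH_B = 4678 − 5916 = −1238 kJ
ΔH_A − ΔH_B = +1167 kJ, so reaction B has the more negative ΔH; |ΔH_A − ΔH_B| = 1167 kJ.

Reaction B, by 1167 kJ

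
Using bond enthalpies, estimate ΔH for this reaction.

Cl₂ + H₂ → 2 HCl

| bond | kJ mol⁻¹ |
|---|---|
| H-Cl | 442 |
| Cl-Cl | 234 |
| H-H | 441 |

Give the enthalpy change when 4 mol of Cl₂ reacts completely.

Bonds broken (reactants):
  Cl-Cl: 1 × 234 = 234
  H-H: 1 × 441 = 441
  Σ(broken) = 675 kJ
Bonds formed (products):
  H-Cl: 2 × 442 = 884
  Σ(formed) = 884 kJ
ΔH = Σ(broken) − Σ(formed) = 675 − 884 = −209 kJ
For 4× the reaction as written: 4 × (−209) = −836 kJ

ΔH = −836 kJ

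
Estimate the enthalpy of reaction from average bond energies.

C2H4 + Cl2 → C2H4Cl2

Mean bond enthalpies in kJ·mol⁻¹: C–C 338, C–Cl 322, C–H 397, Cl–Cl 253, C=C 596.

ΔH ≈ −133 kJ

Bonds broken (reactants):
  C–H: 4 × 397 = 1588
  C=C: 1 × 596 = 596
  Cl–Cl: 1 × 253 = 253
  Σ(broken) = 2437 kJ
Bonds formed (products):
  C–C: 1 × 338 = 338
  C–Cl: 2 × 322 = 644
  C–H: 4 × 397 = 1588
  Σ(formed) = 2570 kJ
ΔH = Σ(broken) − Σ(formed) = 2437 − 2570 = −133 kJ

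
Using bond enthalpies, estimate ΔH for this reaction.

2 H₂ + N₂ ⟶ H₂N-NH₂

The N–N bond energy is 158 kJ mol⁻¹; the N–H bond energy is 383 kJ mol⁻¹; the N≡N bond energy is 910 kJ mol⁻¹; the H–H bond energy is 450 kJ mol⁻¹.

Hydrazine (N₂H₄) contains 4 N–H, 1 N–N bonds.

Bonds broken (reactants):
  H–H: 2 × 450 = 900
  N≡N: 1 × 910 = 910
  Σ(broken) = 1810 kJ
Bonds formed (products):
  N–H: 4 × 383 = 1532
  N–N: 1 × 158 = 158
  Σ(formed) = 1690 kJ
ΔH = Σ(broken) − Σ(formed) = 1810 − 1690 = +120 kJ

ΔH ≈ +120 kJ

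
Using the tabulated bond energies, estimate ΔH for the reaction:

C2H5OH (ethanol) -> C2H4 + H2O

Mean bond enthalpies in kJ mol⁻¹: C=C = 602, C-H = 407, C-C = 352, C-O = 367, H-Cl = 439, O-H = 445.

Bonds broken (reactants):
  C-C: 1 × 352 = 352
  C-H: 5 × 407 = 2035
  C-O: 1 × 367 = 367
  O-H: 1 × 445 = 445
  Σ(broken) = 3199 kJ
Bonds formed (products):
  C-H: 4 × 407 = 1628
  C=C: 1 × 602 = 602
  O-H: 2 × 445 = 890
  Σ(formed) = 3120 kJ
ΔH = Σ(broken) − Σ(formed) = 3199 − 3120 = +79 kJ

ΔH ≈ +79 kJ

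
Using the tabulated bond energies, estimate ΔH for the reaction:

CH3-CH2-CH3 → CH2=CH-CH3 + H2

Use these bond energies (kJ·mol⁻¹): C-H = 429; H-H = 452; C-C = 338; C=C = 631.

ΔH ≈ +113 kJ

Bonds broken (reactants):
  C-C: 2 × 338 = 676
  C-H: 8 × 429 = 3432
  Σ(broken) = 4108 kJ
Bonds formed (products):
  C-C: 1 × 338 = 338
  C-H: 6 × 429 = 2574
  C=C: 1 × 631 = 631
  H-H: 1 × 452 = 452
  Σ(formed) = 3995 kJ
ΔH = Σ(broken) − Σ(formed) = 4108 − 3995 = +113 kJ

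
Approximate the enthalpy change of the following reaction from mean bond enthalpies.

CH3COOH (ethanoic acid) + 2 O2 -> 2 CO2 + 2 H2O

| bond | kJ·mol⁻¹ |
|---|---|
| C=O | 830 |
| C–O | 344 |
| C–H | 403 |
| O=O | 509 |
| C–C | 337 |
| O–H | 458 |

Bonds broken (reactants):
  C–C: 1 × 337 = 337
  C–H: 3 × 403 = 1209
  C–O: 1 × 344 = 344
  C=O: 1 × 830 = 830
  O–H: 1 × 458 = 458
  O=O: 2 × 509 = 1018
  Σ(broken) = 4196 kJ
Bonds formed (products):
  C=O: 4 × 830 = 3320
  O–H: 4 × 458 = 1832
  Σ(formed) = 5152 kJ
ΔH = Σ(broken) − Σ(formed) = 4196 − 5152 = −956 kJ

ΔH ≈ −956 kJ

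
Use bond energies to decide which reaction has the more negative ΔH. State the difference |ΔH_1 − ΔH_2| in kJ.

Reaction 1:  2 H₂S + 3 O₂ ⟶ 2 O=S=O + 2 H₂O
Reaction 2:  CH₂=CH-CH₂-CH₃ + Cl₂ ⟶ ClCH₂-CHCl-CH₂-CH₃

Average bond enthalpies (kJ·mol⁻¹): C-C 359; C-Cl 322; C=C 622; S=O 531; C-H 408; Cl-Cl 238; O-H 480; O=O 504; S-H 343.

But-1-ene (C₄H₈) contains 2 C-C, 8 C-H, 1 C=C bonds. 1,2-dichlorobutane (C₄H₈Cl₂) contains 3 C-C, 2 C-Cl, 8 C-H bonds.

Reaction 1:
  Bonds broken (reactants):
    O=O: 3 × 504 = 1512
    S-H: 4 × 343 = 1372
    Σ(broken) = 2884 kJ
  Bonds formed (products):
    O-H: 4 × 480 = 1920
    S=O: 4 × 531 = 2124
    Σ(formed) = 4044 kJ
  ΔH_1 = 2884 − 4044 = −1160 kJ
Reaction 2:
  Bonds broken (reactants):
    C-C: 2 × 359 = 718
    C-H: 8 × 408 = 3264
    C=C: 1 × 622 = 622
    Cl-Cl: 1 × 238 = 238
    Σ(broken) = 4842 kJ
  Bonds formed (products):
    C-C: 3 × 359 = 1077
    C-Cl: 2 × 322 = 644
    C-H: 8 × 408 = 3264
    Σ(formed) = 4985 kJ
  ΔH_2 = 4842 − 4985 = −143 kJ
ΔH_1 − ΔH_2 = −1017 kJ, so reaction 1 has the more negative ΔH; |ΔH_1 − ΔH_2| = 1017 kJ.

Reaction 1, by 1017 kJ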